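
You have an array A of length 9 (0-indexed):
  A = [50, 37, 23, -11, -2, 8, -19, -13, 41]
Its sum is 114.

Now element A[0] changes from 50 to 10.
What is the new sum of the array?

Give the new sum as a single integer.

Answer: 74

Derivation:
Old value at index 0: 50
New value at index 0: 10
Delta = 10 - 50 = -40
New sum = old_sum + delta = 114 + (-40) = 74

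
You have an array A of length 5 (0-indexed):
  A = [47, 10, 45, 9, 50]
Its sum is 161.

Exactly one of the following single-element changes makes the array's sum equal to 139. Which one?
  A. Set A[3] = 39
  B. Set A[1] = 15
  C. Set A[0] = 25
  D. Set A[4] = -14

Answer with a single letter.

Answer: C

Derivation:
Option A: A[3] 9->39, delta=30, new_sum=161+(30)=191
Option B: A[1] 10->15, delta=5, new_sum=161+(5)=166
Option C: A[0] 47->25, delta=-22, new_sum=161+(-22)=139 <-- matches target
Option D: A[4] 50->-14, delta=-64, new_sum=161+(-64)=97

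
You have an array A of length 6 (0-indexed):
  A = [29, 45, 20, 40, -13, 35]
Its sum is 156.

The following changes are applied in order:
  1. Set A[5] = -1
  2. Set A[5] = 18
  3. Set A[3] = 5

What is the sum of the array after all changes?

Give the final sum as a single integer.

Initial sum: 156
Change 1: A[5] 35 -> -1, delta = -36, sum = 120
Change 2: A[5] -1 -> 18, delta = 19, sum = 139
Change 3: A[3] 40 -> 5, delta = -35, sum = 104

Answer: 104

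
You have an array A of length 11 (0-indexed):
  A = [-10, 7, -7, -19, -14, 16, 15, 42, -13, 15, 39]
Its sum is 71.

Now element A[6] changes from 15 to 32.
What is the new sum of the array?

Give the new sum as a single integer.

Answer: 88

Derivation:
Old value at index 6: 15
New value at index 6: 32
Delta = 32 - 15 = 17
New sum = old_sum + delta = 71 + (17) = 88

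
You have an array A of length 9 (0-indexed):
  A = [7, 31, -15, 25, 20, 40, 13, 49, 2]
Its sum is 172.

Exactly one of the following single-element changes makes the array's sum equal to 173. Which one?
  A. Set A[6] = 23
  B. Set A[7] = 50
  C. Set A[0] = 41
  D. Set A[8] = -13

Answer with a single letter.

Option A: A[6] 13->23, delta=10, new_sum=172+(10)=182
Option B: A[7] 49->50, delta=1, new_sum=172+(1)=173 <-- matches target
Option C: A[0] 7->41, delta=34, new_sum=172+(34)=206
Option D: A[8] 2->-13, delta=-15, new_sum=172+(-15)=157

Answer: B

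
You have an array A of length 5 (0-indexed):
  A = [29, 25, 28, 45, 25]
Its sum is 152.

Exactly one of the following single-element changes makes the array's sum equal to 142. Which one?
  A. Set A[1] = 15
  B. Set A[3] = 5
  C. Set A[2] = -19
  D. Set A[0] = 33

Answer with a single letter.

Option A: A[1] 25->15, delta=-10, new_sum=152+(-10)=142 <-- matches target
Option B: A[3] 45->5, delta=-40, new_sum=152+(-40)=112
Option C: A[2] 28->-19, delta=-47, new_sum=152+(-47)=105
Option D: A[0] 29->33, delta=4, new_sum=152+(4)=156

Answer: A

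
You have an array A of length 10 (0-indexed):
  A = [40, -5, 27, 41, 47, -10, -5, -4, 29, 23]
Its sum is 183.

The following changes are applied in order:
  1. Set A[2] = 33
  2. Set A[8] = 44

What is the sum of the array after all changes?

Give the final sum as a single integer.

Answer: 204

Derivation:
Initial sum: 183
Change 1: A[2] 27 -> 33, delta = 6, sum = 189
Change 2: A[8] 29 -> 44, delta = 15, sum = 204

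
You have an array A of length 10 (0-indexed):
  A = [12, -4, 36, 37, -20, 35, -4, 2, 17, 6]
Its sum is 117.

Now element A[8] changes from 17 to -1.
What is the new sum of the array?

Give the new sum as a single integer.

Old value at index 8: 17
New value at index 8: -1
Delta = -1 - 17 = -18
New sum = old_sum + delta = 117 + (-18) = 99

Answer: 99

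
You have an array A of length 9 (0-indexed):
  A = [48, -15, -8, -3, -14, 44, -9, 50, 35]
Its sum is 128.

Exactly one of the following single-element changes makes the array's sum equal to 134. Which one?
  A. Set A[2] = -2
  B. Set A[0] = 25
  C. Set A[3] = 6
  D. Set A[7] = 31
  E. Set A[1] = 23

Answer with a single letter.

Answer: A

Derivation:
Option A: A[2] -8->-2, delta=6, new_sum=128+(6)=134 <-- matches target
Option B: A[0] 48->25, delta=-23, new_sum=128+(-23)=105
Option C: A[3] -3->6, delta=9, new_sum=128+(9)=137
Option D: A[7] 50->31, delta=-19, new_sum=128+(-19)=109
Option E: A[1] -15->23, delta=38, new_sum=128+(38)=166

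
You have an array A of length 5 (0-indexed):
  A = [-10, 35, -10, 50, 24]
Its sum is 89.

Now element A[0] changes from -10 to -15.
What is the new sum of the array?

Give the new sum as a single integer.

Old value at index 0: -10
New value at index 0: -15
Delta = -15 - -10 = -5
New sum = old_sum + delta = 89 + (-5) = 84

Answer: 84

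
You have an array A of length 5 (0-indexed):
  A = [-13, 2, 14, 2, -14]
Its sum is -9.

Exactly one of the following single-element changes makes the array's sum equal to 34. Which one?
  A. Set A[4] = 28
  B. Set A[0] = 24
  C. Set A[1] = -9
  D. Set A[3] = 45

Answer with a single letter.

Option A: A[4] -14->28, delta=42, new_sum=-9+(42)=33
Option B: A[0] -13->24, delta=37, new_sum=-9+(37)=28
Option C: A[1] 2->-9, delta=-11, new_sum=-9+(-11)=-20
Option D: A[3] 2->45, delta=43, new_sum=-9+(43)=34 <-- matches target

Answer: D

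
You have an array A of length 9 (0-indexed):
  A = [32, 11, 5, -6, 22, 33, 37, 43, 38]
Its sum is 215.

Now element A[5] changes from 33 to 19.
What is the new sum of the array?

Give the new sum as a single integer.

Old value at index 5: 33
New value at index 5: 19
Delta = 19 - 33 = -14
New sum = old_sum + delta = 215 + (-14) = 201

Answer: 201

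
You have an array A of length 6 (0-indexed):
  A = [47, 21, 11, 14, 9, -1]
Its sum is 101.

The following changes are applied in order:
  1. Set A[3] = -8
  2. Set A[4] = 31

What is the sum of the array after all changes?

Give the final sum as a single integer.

Answer: 101

Derivation:
Initial sum: 101
Change 1: A[3] 14 -> -8, delta = -22, sum = 79
Change 2: A[4] 9 -> 31, delta = 22, sum = 101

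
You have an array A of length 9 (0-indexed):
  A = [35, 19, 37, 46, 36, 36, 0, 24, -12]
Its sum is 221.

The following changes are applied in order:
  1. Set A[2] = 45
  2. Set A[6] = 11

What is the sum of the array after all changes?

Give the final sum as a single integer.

Initial sum: 221
Change 1: A[2] 37 -> 45, delta = 8, sum = 229
Change 2: A[6] 0 -> 11, delta = 11, sum = 240

Answer: 240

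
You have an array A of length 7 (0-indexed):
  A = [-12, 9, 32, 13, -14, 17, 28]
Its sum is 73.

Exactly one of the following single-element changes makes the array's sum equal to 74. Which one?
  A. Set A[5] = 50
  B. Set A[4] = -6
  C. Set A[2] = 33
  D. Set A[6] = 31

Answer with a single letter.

Answer: C

Derivation:
Option A: A[5] 17->50, delta=33, new_sum=73+(33)=106
Option B: A[4] -14->-6, delta=8, new_sum=73+(8)=81
Option C: A[2] 32->33, delta=1, new_sum=73+(1)=74 <-- matches target
Option D: A[6] 28->31, delta=3, new_sum=73+(3)=76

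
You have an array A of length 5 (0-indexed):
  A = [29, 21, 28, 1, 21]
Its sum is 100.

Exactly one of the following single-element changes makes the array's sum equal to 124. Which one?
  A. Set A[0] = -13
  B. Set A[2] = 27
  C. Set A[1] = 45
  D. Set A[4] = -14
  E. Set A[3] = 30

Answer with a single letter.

Answer: C

Derivation:
Option A: A[0] 29->-13, delta=-42, new_sum=100+(-42)=58
Option B: A[2] 28->27, delta=-1, new_sum=100+(-1)=99
Option C: A[1] 21->45, delta=24, new_sum=100+(24)=124 <-- matches target
Option D: A[4] 21->-14, delta=-35, new_sum=100+(-35)=65
Option E: A[3] 1->30, delta=29, new_sum=100+(29)=129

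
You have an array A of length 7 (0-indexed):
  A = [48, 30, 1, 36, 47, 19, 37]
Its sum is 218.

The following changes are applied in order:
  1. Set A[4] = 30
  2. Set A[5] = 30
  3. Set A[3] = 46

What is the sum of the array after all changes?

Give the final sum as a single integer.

Answer: 222

Derivation:
Initial sum: 218
Change 1: A[4] 47 -> 30, delta = -17, sum = 201
Change 2: A[5] 19 -> 30, delta = 11, sum = 212
Change 3: A[3] 36 -> 46, delta = 10, sum = 222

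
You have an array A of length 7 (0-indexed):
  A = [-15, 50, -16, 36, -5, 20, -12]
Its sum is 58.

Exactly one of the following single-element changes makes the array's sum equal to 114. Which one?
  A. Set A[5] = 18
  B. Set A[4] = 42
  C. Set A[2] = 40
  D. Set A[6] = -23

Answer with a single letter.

Option A: A[5] 20->18, delta=-2, new_sum=58+(-2)=56
Option B: A[4] -5->42, delta=47, new_sum=58+(47)=105
Option C: A[2] -16->40, delta=56, new_sum=58+(56)=114 <-- matches target
Option D: A[6] -12->-23, delta=-11, new_sum=58+(-11)=47

Answer: C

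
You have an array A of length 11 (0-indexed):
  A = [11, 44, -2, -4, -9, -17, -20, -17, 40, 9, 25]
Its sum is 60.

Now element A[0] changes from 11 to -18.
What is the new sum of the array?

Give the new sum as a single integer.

Answer: 31

Derivation:
Old value at index 0: 11
New value at index 0: -18
Delta = -18 - 11 = -29
New sum = old_sum + delta = 60 + (-29) = 31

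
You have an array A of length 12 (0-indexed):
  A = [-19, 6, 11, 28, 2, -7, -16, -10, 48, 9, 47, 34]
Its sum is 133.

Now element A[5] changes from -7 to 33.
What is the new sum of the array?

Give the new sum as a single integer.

Old value at index 5: -7
New value at index 5: 33
Delta = 33 - -7 = 40
New sum = old_sum + delta = 133 + (40) = 173

Answer: 173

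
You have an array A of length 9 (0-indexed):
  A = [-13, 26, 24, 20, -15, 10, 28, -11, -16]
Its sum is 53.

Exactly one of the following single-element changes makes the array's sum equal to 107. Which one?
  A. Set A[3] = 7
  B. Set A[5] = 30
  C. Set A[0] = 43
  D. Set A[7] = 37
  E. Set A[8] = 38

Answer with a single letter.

Option A: A[3] 20->7, delta=-13, new_sum=53+(-13)=40
Option B: A[5] 10->30, delta=20, new_sum=53+(20)=73
Option C: A[0] -13->43, delta=56, new_sum=53+(56)=109
Option D: A[7] -11->37, delta=48, new_sum=53+(48)=101
Option E: A[8] -16->38, delta=54, new_sum=53+(54)=107 <-- matches target

Answer: E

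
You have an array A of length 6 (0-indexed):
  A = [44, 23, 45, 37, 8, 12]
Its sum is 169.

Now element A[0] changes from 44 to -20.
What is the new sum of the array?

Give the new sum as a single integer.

Old value at index 0: 44
New value at index 0: -20
Delta = -20 - 44 = -64
New sum = old_sum + delta = 169 + (-64) = 105

Answer: 105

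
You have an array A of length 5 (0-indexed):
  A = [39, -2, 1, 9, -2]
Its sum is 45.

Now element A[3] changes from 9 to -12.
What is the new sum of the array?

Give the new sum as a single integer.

Old value at index 3: 9
New value at index 3: -12
Delta = -12 - 9 = -21
New sum = old_sum + delta = 45 + (-21) = 24

Answer: 24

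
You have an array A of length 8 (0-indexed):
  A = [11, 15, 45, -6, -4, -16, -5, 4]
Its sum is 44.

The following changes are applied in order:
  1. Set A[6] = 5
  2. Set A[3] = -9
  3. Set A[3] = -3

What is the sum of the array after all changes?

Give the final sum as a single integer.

Answer: 57

Derivation:
Initial sum: 44
Change 1: A[6] -5 -> 5, delta = 10, sum = 54
Change 2: A[3] -6 -> -9, delta = -3, sum = 51
Change 3: A[3] -9 -> -3, delta = 6, sum = 57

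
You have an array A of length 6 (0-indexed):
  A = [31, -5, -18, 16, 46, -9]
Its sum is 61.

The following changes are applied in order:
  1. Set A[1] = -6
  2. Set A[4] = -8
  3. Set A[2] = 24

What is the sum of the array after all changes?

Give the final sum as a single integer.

Answer: 48

Derivation:
Initial sum: 61
Change 1: A[1] -5 -> -6, delta = -1, sum = 60
Change 2: A[4] 46 -> -8, delta = -54, sum = 6
Change 3: A[2] -18 -> 24, delta = 42, sum = 48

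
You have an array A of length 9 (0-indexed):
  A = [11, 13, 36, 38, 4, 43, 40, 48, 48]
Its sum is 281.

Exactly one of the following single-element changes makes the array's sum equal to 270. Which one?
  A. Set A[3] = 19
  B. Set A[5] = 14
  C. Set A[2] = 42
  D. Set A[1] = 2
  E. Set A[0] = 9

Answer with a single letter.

Answer: D

Derivation:
Option A: A[3] 38->19, delta=-19, new_sum=281+(-19)=262
Option B: A[5] 43->14, delta=-29, new_sum=281+(-29)=252
Option C: A[2] 36->42, delta=6, new_sum=281+(6)=287
Option D: A[1] 13->2, delta=-11, new_sum=281+(-11)=270 <-- matches target
Option E: A[0] 11->9, delta=-2, new_sum=281+(-2)=279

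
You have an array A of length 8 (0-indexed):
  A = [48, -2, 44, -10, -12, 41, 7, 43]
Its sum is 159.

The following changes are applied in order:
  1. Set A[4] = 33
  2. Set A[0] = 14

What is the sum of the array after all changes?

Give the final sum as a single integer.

Initial sum: 159
Change 1: A[4] -12 -> 33, delta = 45, sum = 204
Change 2: A[0] 48 -> 14, delta = -34, sum = 170

Answer: 170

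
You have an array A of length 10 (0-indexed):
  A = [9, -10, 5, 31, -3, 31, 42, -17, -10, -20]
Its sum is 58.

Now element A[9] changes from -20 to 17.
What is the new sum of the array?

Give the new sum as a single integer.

Answer: 95

Derivation:
Old value at index 9: -20
New value at index 9: 17
Delta = 17 - -20 = 37
New sum = old_sum + delta = 58 + (37) = 95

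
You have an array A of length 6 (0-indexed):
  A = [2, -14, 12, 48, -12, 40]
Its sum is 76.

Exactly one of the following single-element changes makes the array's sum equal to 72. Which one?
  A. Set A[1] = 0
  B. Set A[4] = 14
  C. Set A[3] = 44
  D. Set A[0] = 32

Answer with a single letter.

Answer: C

Derivation:
Option A: A[1] -14->0, delta=14, new_sum=76+(14)=90
Option B: A[4] -12->14, delta=26, new_sum=76+(26)=102
Option C: A[3] 48->44, delta=-4, new_sum=76+(-4)=72 <-- matches target
Option D: A[0] 2->32, delta=30, new_sum=76+(30)=106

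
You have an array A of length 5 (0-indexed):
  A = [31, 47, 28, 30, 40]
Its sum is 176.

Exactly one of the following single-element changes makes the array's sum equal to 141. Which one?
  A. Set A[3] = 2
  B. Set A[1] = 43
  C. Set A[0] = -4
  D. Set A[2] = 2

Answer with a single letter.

Option A: A[3] 30->2, delta=-28, new_sum=176+(-28)=148
Option B: A[1] 47->43, delta=-4, new_sum=176+(-4)=172
Option C: A[0] 31->-4, delta=-35, new_sum=176+(-35)=141 <-- matches target
Option D: A[2] 28->2, delta=-26, new_sum=176+(-26)=150

Answer: C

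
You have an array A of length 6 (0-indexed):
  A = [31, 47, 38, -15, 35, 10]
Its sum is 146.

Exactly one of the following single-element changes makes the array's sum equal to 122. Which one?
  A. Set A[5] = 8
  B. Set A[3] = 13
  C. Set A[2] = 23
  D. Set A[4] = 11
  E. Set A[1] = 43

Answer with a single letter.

Option A: A[5] 10->8, delta=-2, new_sum=146+(-2)=144
Option B: A[3] -15->13, delta=28, new_sum=146+(28)=174
Option C: A[2] 38->23, delta=-15, new_sum=146+(-15)=131
Option D: A[4] 35->11, delta=-24, new_sum=146+(-24)=122 <-- matches target
Option E: A[1] 47->43, delta=-4, new_sum=146+(-4)=142

Answer: D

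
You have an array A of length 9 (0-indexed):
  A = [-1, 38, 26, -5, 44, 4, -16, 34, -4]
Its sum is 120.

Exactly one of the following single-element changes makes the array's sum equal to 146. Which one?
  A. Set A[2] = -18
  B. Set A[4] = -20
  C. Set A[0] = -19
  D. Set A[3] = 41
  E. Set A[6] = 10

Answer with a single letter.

Option A: A[2] 26->-18, delta=-44, new_sum=120+(-44)=76
Option B: A[4] 44->-20, delta=-64, new_sum=120+(-64)=56
Option C: A[0] -1->-19, delta=-18, new_sum=120+(-18)=102
Option D: A[3] -5->41, delta=46, new_sum=120+(46)=166
Option E: A[6] -16->10, delta=26, new_sum=120+(26)=146 <-- matches target

Answer: E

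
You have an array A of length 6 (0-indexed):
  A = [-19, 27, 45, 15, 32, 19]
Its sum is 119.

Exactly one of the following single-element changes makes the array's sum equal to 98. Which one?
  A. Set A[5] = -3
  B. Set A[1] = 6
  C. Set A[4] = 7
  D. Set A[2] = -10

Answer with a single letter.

Answer: B

Derivation:
Option A: A[5] 19->-3, delta=-22, new_sum=119+(-22)=97
Option B: A[1] 27->6, delta=-21, new_sum=119+(-21)=98 <-- matches target
Option C: A[4] 32->7, delta=-25, new_sum=119+(-25)=94
Option D: A[2] 45->-10, delta=-55, new_sum=119+(-55)=64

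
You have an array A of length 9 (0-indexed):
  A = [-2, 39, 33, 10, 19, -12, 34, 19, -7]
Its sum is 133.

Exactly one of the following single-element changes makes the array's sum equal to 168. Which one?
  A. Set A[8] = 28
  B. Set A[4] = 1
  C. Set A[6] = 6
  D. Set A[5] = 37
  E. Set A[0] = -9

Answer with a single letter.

Answer: A

Derivation:
Option A: A[8] -7->28, delta=35, new_sum=133+(35)=168 <-- matches target
Option B: A[4] 19->1, delta=-18, new_sum=133+(-18)=115
Option C: A[6] 34->6, delta=-28, new_sum=133+(-28)=105
Option D: A[5] -12->37, delta=49, new_sum=133+(49)=182
Option E: A[0] -2->-9, delta=-7, new_sum=133+(-7)=126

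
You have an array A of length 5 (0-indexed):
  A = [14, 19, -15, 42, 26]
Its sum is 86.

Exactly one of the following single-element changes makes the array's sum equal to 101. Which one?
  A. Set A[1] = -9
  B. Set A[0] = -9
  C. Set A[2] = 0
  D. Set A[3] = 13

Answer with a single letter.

Option A: A[1] 19->-9, delta=-28, new_sum=86+(-28)=58
Option B: A[0] 14->-9, delta=-23, new_sum=86+(-23)=63
Option C: A[2] -15->0, delta=15, new_sum=86+(15)=101 <-- matches target
Option D: A[3] 42->13, delta=-29, new_sum=86+(-29)=57

Answer: C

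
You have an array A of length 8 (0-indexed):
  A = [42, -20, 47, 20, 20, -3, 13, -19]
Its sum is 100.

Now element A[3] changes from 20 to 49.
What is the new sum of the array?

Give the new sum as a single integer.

Answer: 129

Derivation:
Old value at index 3: 20
New value at index 3: 49
Delta = 49 - 20 = 29
New sum = old_sum + delta = 100 + (29) = 129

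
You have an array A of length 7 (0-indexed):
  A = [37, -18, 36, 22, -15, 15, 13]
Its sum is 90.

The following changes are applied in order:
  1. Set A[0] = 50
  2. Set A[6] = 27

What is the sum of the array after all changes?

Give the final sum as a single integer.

Initial sum: 90
Change 1: A[0] 37 -> 50, delta = 13, sum = 103
Change 2: A[6] 13 -> 27, delta = 14, sum = 117

Answer: 117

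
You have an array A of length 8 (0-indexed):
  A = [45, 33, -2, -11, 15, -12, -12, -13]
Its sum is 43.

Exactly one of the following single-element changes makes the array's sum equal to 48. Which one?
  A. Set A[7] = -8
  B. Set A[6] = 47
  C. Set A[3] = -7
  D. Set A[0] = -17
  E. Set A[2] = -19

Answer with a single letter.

Option A: A[7] -13->-8, delta=5, new_sum=43+(5)=48 <-- matches target
Option B: A[6] -12->47, delta=59, new_sum=43+(59)=102
Option C: A[3] -11->-7, delta=4, new_sum=43+(4)=47
Option D: A[0] 45->-17, delta=-62, new_sum=43+(-62)=-19
Option E: A[2] -2->-19, delta=-17, new_sum=43+(-17)=26

Answer: A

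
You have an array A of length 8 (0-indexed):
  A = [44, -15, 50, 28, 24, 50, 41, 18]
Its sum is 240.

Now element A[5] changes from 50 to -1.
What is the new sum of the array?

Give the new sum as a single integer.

Old value at index 5: 50
New value at index 5: -1
Delta = -1 - 50 = -51
New sum = old_sum + delta = 240 + (-51) = 189

Answer: 189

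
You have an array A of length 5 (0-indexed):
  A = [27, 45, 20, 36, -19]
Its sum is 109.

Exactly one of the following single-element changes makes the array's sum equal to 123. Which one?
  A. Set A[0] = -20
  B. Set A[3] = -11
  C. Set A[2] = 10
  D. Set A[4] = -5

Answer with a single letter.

Option A: A[0] 27->-20, delta=-47, new_sum=109+(-47)=62
Option B: A[3] 36->-11, delta=-47, new_sum=109+(-47)=62
Option C: A[2] 20->10, delta=-10, new_sum=109+(-10)=99
Option D: A[4] -19->-5, delta=14, new_sum=109+(14)=123 <-- matches target

Answer: D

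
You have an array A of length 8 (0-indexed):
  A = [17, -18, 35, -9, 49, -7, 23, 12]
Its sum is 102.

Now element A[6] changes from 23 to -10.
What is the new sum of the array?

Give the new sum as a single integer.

Answer: 69

Derivation:
Old value at index 6: 23
New value at index 6: -10
Delta = -10 - 23 = -33
New sum = old_sum + delta = 102 + (-33) = 69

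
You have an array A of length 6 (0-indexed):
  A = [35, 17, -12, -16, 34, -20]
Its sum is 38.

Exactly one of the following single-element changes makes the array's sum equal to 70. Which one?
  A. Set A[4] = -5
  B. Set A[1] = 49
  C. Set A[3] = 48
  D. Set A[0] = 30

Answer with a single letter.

Answer: B

Derivation:
Option A: A[4] 34->-5, delta=-39, new_sum=38+(-39)=-1
Option B: A[1] 17->49, delta=32, new_sum=38+(32)=70 <-- matches target
Option C: A[3] -16->48, delta=64, new_sum=38+(64)=102
Option D: A[0] 35->30, delta=-5, new_sum=38+(-5)=33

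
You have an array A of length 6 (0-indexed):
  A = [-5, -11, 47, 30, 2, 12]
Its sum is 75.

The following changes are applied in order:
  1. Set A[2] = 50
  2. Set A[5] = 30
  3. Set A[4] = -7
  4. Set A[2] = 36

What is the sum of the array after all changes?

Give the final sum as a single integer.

Answer: 73

Derivation:
Initial sum: 75
Change 1: A[2] 47 -> 50, delta = 3, sum = 78
Change 2: A[5] 12 -> 30, delta = 18, sum = 96
Change 3: A[4] 2 -> -7, delta = -9, sum = 87
Change 4: A[2] 50 -> 36, delta = -14, sum = 73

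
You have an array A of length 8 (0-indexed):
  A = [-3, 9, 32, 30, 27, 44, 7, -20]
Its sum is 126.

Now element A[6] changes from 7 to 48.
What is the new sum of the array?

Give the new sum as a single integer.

Answer: 167

Derivation:
Old value at index 6: 7
New value at index 6: 48
Delta = 48 - 7 = 41
New sum = old_sum + delta = 126 + (41) = 167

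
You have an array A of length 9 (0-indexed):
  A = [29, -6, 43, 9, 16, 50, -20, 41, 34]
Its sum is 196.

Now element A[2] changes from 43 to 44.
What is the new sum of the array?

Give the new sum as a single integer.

Old value at index 2: 43
New value at index 2: 44
Delta = 44 - 43 = 1
New sum = old_sum + delta = 196 + (1) = 197

Answer: 197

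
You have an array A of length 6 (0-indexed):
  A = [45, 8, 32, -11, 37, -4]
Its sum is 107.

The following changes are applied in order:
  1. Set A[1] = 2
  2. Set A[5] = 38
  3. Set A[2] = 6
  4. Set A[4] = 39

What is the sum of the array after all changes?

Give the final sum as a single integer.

Initial sum: 107
Change 1: A[1] 8 -> 2, delta = -6, sum = 101
Change 2: A[5] -4 -> 38, delta = 42, sum = 143
Change 3: A[2] 32 -> 6, delta = -26, sum = 117
Change 4: A[4] 37 -> 39, delta = 2, sum = 119

Answer: 119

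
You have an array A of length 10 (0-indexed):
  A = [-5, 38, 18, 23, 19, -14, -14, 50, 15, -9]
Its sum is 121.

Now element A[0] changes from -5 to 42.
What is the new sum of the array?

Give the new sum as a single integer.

Answer: 168

Derivation:
Old value at index 0: -5
New value at index 0: 42
Delta = 42 - -5 = 47
New sum = old_sum + delta = 121 + (47) = 168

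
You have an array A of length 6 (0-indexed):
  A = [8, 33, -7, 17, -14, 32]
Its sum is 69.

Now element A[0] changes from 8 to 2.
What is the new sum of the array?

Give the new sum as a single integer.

Answer: 63

Derivation:
Old value at index 0: 8
New value at index 0: 2
Delta = 2 - 8 = -6
New sum = old_sum + delta = 69 + (-6) = 63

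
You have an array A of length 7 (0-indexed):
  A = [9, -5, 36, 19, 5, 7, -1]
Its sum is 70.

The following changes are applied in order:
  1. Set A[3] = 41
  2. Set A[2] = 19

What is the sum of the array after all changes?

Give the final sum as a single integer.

Answer: 75

Derivation:
Initial sum: 70
Change 1: A[3] 19 -> 41, delta = 22, sum = 92
Change 2: A[2] 36 -> 19, delta = -17, sum = 75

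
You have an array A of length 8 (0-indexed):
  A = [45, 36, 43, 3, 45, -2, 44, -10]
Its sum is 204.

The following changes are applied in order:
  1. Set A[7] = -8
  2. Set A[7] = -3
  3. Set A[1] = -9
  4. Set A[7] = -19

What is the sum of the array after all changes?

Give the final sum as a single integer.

Initial sum: 204
Change 1: A[7] -10 -> -8, delta = 2, sum = 206
Change 2: A[7] -8 -> -3, delta = 5, sum = 211
Change 3: A[1] 36 -> -9, delta = -45, sum = 166
Change 4: A[7] -3 -> -19, delta = -16, sum = 150

Answer: 150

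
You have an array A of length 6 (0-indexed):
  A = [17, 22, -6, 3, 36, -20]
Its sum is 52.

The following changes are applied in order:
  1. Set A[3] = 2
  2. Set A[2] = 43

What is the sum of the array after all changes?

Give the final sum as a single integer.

Initial sum: 52
Change 1: A[3] 3 -> 2, delta = -1, sum = 51
Change 2: A[2] -6 -> 43, delta = 49, sum = 100

Answer: 100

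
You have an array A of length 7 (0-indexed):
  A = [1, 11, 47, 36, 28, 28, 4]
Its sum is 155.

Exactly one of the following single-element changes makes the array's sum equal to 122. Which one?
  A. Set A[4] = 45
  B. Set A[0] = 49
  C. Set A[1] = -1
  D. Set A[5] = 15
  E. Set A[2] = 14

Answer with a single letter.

Option A: A[4] 28->45, delta=17, new_sum=155+(17)=172
Option B: A[0] 1->49, delta=48, new_sum=155+(48)=203
Option C: A[1] 11->-1, delta=-12, new_sum=155+(-12)=143
Option D: A[5] 28->15, delta=-13, new_sum=155+(-13)=142
Option E: A[2] 47->14, delta=-33, new_sum=155+(-33)=122 <-- matches target

Answer: E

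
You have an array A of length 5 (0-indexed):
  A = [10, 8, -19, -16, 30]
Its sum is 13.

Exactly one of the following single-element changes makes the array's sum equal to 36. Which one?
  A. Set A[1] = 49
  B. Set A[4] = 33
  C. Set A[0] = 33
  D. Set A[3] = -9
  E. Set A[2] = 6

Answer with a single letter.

Answer: C

Derivation:
Option A: A[1] 8->49, delta=41, new_sum=13+(41)=54
Option B: A[4] 30->33, delta=3, new_sum=13+(3)=16
Option C: A[0] 10->33, delta=23, new_sum=13+(23)=36 <-- matches target
Option D: A[3] -16->-9, delta=7, new_sum=13+(7)=20
Option E: A[2] -19->6, delta=25, new_sum=13+(25)=38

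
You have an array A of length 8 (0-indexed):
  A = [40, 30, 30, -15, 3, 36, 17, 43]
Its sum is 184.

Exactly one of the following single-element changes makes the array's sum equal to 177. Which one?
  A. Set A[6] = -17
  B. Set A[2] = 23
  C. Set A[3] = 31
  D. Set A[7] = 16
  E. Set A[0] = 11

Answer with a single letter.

Answer: B

Derivation:
Option A: A[6] 17->-17, delta=-34, new_sum=184+(-34)=150
Option B: A[2] 30->23, delta=-7, new_sum=184+(-7)=177 <-- matches target
Option C: A[3] -15->31, delta=46, new_sum=184+(46)=230
Option D: A[7] 43->16, delta=-27, new_sum=184+(-27)=157
Option E: A[0] 40->11, delta=-29, new_sum=184+(-29)=155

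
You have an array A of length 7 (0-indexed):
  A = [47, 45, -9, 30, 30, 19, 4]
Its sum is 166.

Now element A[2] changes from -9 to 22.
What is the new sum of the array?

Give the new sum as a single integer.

Old value at index 2: -9
New value at index 2: 22
Delta = 22 - -9 = 31
New sum = old_sum + delta = 166 + (31) = 197

Answer: 197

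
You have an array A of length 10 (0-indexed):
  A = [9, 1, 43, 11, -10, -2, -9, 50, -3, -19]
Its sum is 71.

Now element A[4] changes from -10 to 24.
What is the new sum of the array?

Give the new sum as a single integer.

Answer: 105

Derivation:
Old value at index 4: -10
New value at index 4: 24
Delta = 24 - -10 = 34
New sum = old_sum + delta = 71 + (34) = 105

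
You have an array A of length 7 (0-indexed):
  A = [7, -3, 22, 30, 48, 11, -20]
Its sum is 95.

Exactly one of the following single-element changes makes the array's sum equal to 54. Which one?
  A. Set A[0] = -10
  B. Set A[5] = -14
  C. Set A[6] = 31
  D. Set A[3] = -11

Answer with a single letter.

Answer: D

Derivation:
Option A: A[0] 7->-10, delta=-17, new_sum=95+(-17)=78
Option B: A[5] 11->-14, delta=-25, new_sum=95+(-25)=70
Option C: A[6] -20->31, delta=51, new_sum=95+(51)=146
Option D: A[3] 30->-11, delta=-41, new_sum=95+(-41)=54 <-- matches target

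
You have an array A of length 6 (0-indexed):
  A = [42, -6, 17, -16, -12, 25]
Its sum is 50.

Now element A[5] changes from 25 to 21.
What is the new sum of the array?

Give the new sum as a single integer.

Old value at index 5: 25
New value at index 5: 21
Delta = 21 - 25 = -4
New sum = old_sum + delta = 50 + (-4) = 46

Answer: 46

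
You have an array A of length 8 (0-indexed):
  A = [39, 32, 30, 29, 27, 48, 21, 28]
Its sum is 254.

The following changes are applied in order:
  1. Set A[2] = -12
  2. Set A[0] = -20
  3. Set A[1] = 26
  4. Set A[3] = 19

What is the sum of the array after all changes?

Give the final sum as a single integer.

Answer: 137

Derivation:
Initial sum: 254
Change 1: A[2] 30 -> -12, delta = -42, sum = 212
Change 2: A[0] 39 -> -20, delta = -59, sum = 153
Change 3: A[1] 32 -> 26, delta = -6, sum = 147
Change 4: A[3] 29 -> 19, delta = -10, sum = 137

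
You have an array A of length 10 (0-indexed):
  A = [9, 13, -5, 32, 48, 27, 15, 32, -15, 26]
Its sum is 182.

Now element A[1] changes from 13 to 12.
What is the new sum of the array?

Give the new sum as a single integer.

Old value at index 1: 13
New value at index 1: 12
Delta = 12 - 13 = -1
New sum = old_sum + delta = 182 + (-1) = 181

Answer: 181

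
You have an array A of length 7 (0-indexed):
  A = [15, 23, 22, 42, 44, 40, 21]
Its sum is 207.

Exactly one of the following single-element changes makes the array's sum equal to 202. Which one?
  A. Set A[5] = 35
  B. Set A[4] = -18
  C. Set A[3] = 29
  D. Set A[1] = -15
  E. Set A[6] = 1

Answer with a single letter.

Answer: A

Derivation:
Option A: A[5] 40->35, delta=-5, new_sum=207+(-5)=202 <-- matches target
Option B: A[4] 44->-18, delta=-62, new_sum=207+(-62)=145
Option C: A[3] 42->29, delta=-13, new_sum=207+(-13)=194
Option D: A[1] 23->-15, delta=-38, new_sum=207+(-38)=169
Option E: A[6] 21->1, delta=-20, new_sum=207+(-20)=187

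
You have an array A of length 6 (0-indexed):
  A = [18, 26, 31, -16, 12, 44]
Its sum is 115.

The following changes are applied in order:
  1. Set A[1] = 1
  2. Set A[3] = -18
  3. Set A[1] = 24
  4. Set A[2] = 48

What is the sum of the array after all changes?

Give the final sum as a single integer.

Initial sum: 115
Change 1: A[1] 26 -> 1, delta = -25, sum = 90
Change 2: A[3] -16 -> -18, delta = -2, sum = 88
Change 3: A[1] 1 -> 24, delta = 23, sum = 111
Change 4: A[2] 31 -> 48, delta = 17, sum = 128

Answer: 128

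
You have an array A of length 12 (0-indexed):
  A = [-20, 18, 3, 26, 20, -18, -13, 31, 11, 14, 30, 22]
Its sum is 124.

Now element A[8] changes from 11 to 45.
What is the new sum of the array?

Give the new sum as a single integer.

Old value at index 8: 11
New value at index 8: 45
Delta = 45 - 11 = 34
New sum = old_sum + delta = 124 + (34) = 158

Answer: 158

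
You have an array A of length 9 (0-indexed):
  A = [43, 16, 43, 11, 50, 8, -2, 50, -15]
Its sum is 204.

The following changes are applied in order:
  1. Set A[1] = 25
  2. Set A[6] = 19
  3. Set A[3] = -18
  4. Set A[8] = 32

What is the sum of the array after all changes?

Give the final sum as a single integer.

Initial sum: 204
Change 1: A[1] 16 -> 25, delta = 9, sum = 213
Change 2: A[6] -2 -> 19, delta = 21, sum = 234
Change 3: A[3] 11 -> -18, delta = -29, sum = 205
Change 4: A[8] -15 -> 32, delta = 47, sum = 252

Answer: 252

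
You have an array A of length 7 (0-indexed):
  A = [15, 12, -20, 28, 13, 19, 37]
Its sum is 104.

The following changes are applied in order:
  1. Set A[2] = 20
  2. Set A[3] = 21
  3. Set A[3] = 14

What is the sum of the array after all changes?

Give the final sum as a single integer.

Initial sum: 104
Change 1: A[2] -20 -> 20, delta = 40, sum = 144
Change 2: A[3] 28 -> 21, delta = -7, sum = 137
Change 3: A[3] 21 -> 14, delta = -7, sum = 130

Answer: 130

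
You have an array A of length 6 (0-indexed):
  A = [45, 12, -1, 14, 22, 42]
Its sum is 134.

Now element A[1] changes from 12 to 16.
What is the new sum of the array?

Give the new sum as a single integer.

Answer: 138

Derivation:
Old value at index 1: 12
New value at index 1: 16
Delta = 16 - 12 = 4
New sum = old_sum + delta = 134 + (4) = 138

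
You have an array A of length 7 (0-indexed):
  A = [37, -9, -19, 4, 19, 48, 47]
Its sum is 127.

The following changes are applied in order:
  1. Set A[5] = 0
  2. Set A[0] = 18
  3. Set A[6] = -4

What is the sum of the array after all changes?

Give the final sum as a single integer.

Answer: 9

Derivation:
Initial sum: 127
Change 1: A[5] 48 -> 0, delta = -48, sum = 79
Change 2: A[0] 37 -> 18, delta = -19, sum = 60
Change 3: A[6] 47 -> -4, delta = -51, sum = 9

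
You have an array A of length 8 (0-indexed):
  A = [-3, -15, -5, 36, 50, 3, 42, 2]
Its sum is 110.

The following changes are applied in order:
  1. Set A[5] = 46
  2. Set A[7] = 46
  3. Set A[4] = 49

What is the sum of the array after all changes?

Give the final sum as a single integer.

Answer: 196

Derivation:
Initial sum: 110
Change 1: A[5] 3 -> 46, delta = 43, sum = 153
Change 2: A[7] 2 -> 46, delta = 44, sum = 197
Change 3: A[4] 50 -> 49, delta = -1, sum = 196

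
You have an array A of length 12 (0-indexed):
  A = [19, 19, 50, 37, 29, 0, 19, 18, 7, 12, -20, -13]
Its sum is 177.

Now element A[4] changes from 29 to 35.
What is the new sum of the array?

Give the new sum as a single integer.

Old value at index 4: 29
New value at index 4: 35
Delta = 35 - 29 = 6
New sum = old_sum + delta = 177 + (6) = 183

Answer: 183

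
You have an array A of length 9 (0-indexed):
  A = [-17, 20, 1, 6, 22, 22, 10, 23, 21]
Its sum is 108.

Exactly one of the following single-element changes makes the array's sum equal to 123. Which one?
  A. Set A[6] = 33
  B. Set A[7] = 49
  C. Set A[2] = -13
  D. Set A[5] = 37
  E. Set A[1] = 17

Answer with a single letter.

Option A: A[6] 10->33, delta=23, new_sum=108+(23)=131
Option B: A[7] 23->49, delta=26, new_sum=108+(26)=134
Option C: A[2] 1->-13, delta=-14, new_sum=108+(-14)=94
Option D: A[5] 22->37, delta=15, new_sum=108+(15)=123 <-- matches target
Option E: A[1] 20->17, delta=-3, new_sum=108+(-3)=105

Answer: D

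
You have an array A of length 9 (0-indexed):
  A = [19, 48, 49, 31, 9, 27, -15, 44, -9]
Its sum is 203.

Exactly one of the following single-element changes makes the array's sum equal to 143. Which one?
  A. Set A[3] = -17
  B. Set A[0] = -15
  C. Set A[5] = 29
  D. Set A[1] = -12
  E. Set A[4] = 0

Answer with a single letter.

Answer: D

Derivation:
Option A: A[3] 31->-17, delta=-48, new_sum=203+(-48)=155
Option B: A[0] 19->-15, delta=-34, new_sum=203+(-34)=169
Option C: A[5] 27->29, delta=2, new_sum=203+(2)=205
Option D: A[1] 48->-12, delta=-60, new_sum=203+(-60)=143 <-- matches target
Option E: A[4] 9->0, delta=-9, new_sum=203+(-9)=194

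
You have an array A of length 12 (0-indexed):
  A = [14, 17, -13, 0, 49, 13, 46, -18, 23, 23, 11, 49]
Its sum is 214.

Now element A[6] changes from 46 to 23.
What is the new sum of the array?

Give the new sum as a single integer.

Old value at index 6: 46
New value at index 6: 23
Delta = 23 - 46 = -23
New sum = old_sum + delta = 214 + (-23) = 191

Answer: 191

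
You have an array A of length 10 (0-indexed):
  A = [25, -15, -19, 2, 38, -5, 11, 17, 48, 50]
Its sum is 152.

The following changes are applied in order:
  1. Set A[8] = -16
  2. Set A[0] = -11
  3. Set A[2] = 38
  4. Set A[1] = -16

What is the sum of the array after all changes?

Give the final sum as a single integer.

Answer: 108

Derivation:
Initial sum: 152
Change 1: A[8] 48 -> -16, delta = -64, sum = 88
Change 2: A[0] 25 -> -11, delta = -36, sum = 52
Change 3: A[2] -19 -> 38, delta = 57, sum = 109
Change 4: A[1] -15 -> -16, delta = -1, sum = 108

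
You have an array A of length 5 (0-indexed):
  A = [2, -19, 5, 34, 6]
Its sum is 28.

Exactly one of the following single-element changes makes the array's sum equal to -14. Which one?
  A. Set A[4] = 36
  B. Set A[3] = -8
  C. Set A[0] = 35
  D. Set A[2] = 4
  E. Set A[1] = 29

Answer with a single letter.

Option A: A[4] 6->36, delta=30, new_sum=28+(30)=58
Option B: A[3] 34->-8, delta=-42, new_sum=28+(-42)=-14 <-- matches target
Option C: A[0] 2->35, delta=33, new_sum=28+(33)=61
Option D: A[2] 5->4, delta=-1, new_sum=28+(-1)=27
Option E: A[1] -19->29, delta=48, new_sum=28+(48)=76

Answer: B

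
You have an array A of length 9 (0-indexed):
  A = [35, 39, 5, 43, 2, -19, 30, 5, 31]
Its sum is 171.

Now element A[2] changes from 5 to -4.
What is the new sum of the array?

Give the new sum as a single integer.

Answer: 162

Derivation:
Old value at index 2: 5
New value at index 2: -4
Delta = -4 - 5 = -9
New sum = old_sum + delta = 171 + (-9) = 162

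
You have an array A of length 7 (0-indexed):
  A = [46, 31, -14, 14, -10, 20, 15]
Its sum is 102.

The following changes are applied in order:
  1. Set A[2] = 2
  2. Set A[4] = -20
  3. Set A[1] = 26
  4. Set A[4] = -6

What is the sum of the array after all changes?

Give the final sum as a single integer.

Answer: 117

Derivation:
Initial sum: 102
Change 1: A[2] -14 -> 2, delta = 16, sum = 118
Change 2: A[4] -10 -> -20, delta = -10, sum = 108
Change 3: A[1] 31 -> 26, delta = -5, sum = 103
Change 4: A[4] -20 -> -6, delta = 14, sum = 117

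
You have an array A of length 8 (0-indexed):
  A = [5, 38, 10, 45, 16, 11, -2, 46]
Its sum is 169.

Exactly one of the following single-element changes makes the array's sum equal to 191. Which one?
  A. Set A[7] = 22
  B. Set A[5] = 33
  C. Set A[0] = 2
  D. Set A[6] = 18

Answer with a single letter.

Answer: B

Derivation:
Option A: A[7] 46->22, delta=-24, new_sum=169+(-24)=145
Option B: A[5] 11->33, delta=22, new_sum=169+(22)=191 <-- matches target
Option C: A[0] 5->2, delta=-3, new_sum=169+(-3)=166
Option D: A[6] -2->18, delta=20, new_sum=169+(20)=189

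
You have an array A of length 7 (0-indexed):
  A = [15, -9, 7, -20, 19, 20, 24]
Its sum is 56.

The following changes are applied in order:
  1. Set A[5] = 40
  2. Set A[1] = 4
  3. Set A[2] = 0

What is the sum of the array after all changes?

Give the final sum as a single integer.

Answer: 82

Derivation:
Initial sum: 56
Change 1: A[5] 20 -> 40, delta = 20, sum = 76
Change 2: A[1] -9 -> 4, delta = 13, sum = 89
Change 3: A[2] 7 -> 0, delta = -7, sum = 82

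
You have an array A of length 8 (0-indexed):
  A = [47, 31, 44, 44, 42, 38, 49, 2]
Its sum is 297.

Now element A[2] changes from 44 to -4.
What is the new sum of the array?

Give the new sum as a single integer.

Answer: 249

Derivation:
Old value at index 2: 44
New value at index 2: -4
Delta = -4 - 44 = -48
New sum = old_sum + delta = 297 + (-48) = 249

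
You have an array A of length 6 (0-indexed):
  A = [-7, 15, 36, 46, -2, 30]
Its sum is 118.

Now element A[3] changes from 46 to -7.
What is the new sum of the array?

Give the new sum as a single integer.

Old value at index 3: 46
New value at index 3: -7
Delta = -7 - 46 = -53
New sum = old_sum + delta = 118 + (-53) = 65

Answer: 65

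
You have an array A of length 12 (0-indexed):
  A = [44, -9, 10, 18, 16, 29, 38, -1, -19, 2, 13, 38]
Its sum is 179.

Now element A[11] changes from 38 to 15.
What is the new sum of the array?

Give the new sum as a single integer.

Answer: 156

Derivation:
Old value at index 11: 38
New value at index 11: 15
Delta = 15 - 38 = -23
New sum = old_sum + delta = 179 + (-23) = 156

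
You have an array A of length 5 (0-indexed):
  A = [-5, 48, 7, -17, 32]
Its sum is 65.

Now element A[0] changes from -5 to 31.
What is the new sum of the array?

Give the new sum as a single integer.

Answer: 101

Derivation:
Old value at index 0: -5
New value at index 0: 31
Delta = 31 - -5 = 36
New sum = old_sum + delta = 65 + (36) = 101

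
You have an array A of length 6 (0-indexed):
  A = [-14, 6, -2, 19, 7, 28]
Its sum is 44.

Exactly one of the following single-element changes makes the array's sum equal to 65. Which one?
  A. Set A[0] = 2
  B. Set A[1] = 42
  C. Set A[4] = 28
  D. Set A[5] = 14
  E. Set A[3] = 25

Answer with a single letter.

Option A: A[0] -14->2, delta=16, new_sum=44+(16)=60
Option B: A[1] 6->42, delta=36, new_sum=44+(36)=80
Option C: A[4] 7->28, delta=21, new_sum=44+(21)=65 <-- matches target
Option D: A[5] 28->14, delta=-14, new_sum=44+(-14)=30
Option E: A[3] 19->25, delta=6, new_sum=44+(6)=50

Answer: C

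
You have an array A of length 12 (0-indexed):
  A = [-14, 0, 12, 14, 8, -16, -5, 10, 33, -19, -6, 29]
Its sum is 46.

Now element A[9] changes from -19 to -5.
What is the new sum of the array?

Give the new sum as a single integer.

Answer: 60

Derivation:
Old value at index 9: -19
New value at index 9: -5
Delta = -5 - -19 = 14
New sum = old_sum + delta = 46 + (14) = 60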